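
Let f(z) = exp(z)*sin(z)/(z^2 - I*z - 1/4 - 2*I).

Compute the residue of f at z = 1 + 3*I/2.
(1/4 - I/4)*exp(1 + 3*I/2)*sin(1 + 3*I/2)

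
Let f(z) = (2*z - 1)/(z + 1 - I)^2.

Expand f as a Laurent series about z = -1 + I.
Put w = z - (-1 + I), i.e. z = w - 1 + I. The denominator is w^2, so it suffices to rewrite the numerator in powers of w.

P(z) = 2*z - 1
P(w - 1 + I) = -3 + 2*I + 2*w

Dividing each term by w^2:
  f = (-3 + 2*I)/w^2 + 2/w

Substituting back w = z + 1 - I:
  f(z) = (-3 + 2*I)/(z + 1 - I)^2 + 2/(z + 1 - I)

The series is finite because the numerator is a polynomial; the negative powers form the principal part, and the coefficient of 1/(z + 1 - I) gives Res(f, -1 + I) = 2.

Final answer: (-3 + 2*I)/(z + 1 - I)^2 + 2/(z + 1 - I)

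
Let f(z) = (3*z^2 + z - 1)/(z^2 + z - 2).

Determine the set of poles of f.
The singularities of f are the zeros of the denominator. Factoring,
  z^2 + z - 2 = (z + 2)*(z - 1)
so the candidates are z = -2, z = 1.

Check the numerator P(z) = 3*z^2 + z - 1 at each one:
  P(-2) = 9 ≠ 0, so z = -2 is a (simple) pole.
  P(1) = 3 ≠ 0, so z = 1 is a (simple) pole.

Poles of f: {-2, 1}

Final answer: {-2, 1}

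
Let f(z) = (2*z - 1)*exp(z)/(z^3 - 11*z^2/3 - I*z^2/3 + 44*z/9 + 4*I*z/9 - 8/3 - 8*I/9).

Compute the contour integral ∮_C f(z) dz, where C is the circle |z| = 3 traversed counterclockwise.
pi*(-27/52 - 57*I/52)*exp(2/3 + 2*I/3) + pi*(-207/221 - 216*I/221)*exp(1 - I) + pi*(99/68 + 141*I/68)*exp(2 + 2*I/3)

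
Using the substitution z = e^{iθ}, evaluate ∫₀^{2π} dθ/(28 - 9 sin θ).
Call the integral J. The integrand is 2π-periodic and we integrate over a full period, so shifting θ does not change the value (θ → θ + π/2 turns sin θ into cos θ; θ → θ + π flips the sign of the trig term). Hence
  J = ∫₀^{2π} dθ/(28 + 9 cos θ).
Put z = e^{iθ}: then cos θ = (z + 1/z)/2, dθ = dz/(iz), and z runs once counterclockwise around |z| = 1:
  J = ∮_{|z|=1} 1/(28 + 9*(z + 1/z)/2) · dz/(iz) = (2/i) ∮_{|z|=1} dz/(9*z^2 + 56*z + 9).
The roots of 9*z^2 + 56*z + 9 are z = (-28 ± sqrt(28^2 - 9^2))/9, with sqrt(703) = sqrt(703); their product is 1, so only z₊ = -28/9 + sqrt(703)/9 lies inside the unit circle (z₋ = -28/9 - sqrt(703)/9 lies outside).
z₊ is a simple zero of q(z) = 9*z^2 + 56*z + 9, so Res(1/q, z₊) = 1/q'(z₊) with q'(z) = 18*z + 56; and q'(z₊) = 9*(z₊ - z₋) = 2*sqrt(703).
Therefore J = (2/i) · 2πi · 1/(2*sqrt(703)) = 2*pi/(sqrt(703)) = 2*sqrt(703)*pi/703

Final answer: 2*sqrt(703)*pi/703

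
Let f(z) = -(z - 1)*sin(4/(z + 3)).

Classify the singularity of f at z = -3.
essential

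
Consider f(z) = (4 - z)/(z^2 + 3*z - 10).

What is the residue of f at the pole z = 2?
Write f(z) = P(z)/Q(z) with P(z) = 4 - z and Q(z) = z^2 + 3*z - 10.
The denominator factors as Q(z) = (z - 2)*(z + 5), so z = 2 is a simple zero of Q and P is analytic there; z = 2 is therefore a simple pole and
  Res(f, z₀) = P(z₀)/Q'(z₀).

Q'(z) = 2*z + 3, so Q'(2) = 7.
P(2) = 2.

Res(f, 2) = (2)/(7) = 2/7

Final answer: 2/7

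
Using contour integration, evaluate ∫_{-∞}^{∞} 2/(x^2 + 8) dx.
Let f(z) = 2/(z^2 + 8). The denominator has no real zeros and deg Q - deg P = 2 ≥ 2, so the integral of f over the upper semicircle |z| = R tends to 0 as R → ∞. Closing the contour in the upper half-plane,
  ∫_{-∞}^{∞} f(x) dx = 2πi · Σ Res(f, z_k)  over the poles with Im z_k > 0.

Zeros of the denominator: z^2 + 8 = 0 gives z = ±2*sqrt(2)*I.
Upper half-plane: z = 2*sqrt(2)*I (simple).

Each pole is a simple zero of Q(z) = z^2 + 8, so Res(f, z₀) = P(z₀)/Q'(z₀) with P(z) = 2, Q'(z) = 2*z:
  Res(f, 2*sqrt(2)*I) = (2)/(4*sqrt(2)*I) = -sqrt(2)*I/4

∫_{-∞}^{∞} f(x) dx = 2πi · (-sqrt(2)*I/4) = sqrt(2)*pi/2

Final answer: sqrt(2)*pi/2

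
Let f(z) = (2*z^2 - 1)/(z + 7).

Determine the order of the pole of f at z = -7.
Factor the denominator:
  z + 7 = (z + 7)

The numerator P(z) = 2*z^2 - 1 has P(-7) = 97 ≠ 0, so no factor of (z + 7) cancels.
Near z = -7 we can therefore write f(z) = g(z)/(z + 7) with g analytic at -7 and g(-7) ≠ 0 (g is just the numerator).

Hence z = -7 is a pole of order 1.

Final answer: 1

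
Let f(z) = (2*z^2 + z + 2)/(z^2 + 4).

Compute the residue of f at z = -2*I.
1/2 - 3*I/2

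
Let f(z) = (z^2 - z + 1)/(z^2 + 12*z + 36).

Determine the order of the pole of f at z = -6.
Factor the denominator:
  z^2 + 12*z + 36 = (z + 6)^2

The numerator P(z) = z^2 - z + 1 has P(-6) = 43 ≠ 0, so no factor of (z + 6) cancels.
Near z = -6 we can therefore write f(z) = g(z)/(z + 6)^2 with g analytic at -6 and g(-6) ≠ 0 (g is just the numerator).

Hence z = -6 is a pole of order 2.

Final answer: 2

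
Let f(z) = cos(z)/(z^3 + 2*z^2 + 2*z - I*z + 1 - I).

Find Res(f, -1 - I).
Write f(z) = P(z)/Q(z) with P(z) = cos(z) and Q(z) = z^3 + 2*z^2 + 2*z - I*z + 1 - I.
The denominator factors as Q(z) = (z + 1 + I)*(z - I)*(z + 1), so z = -1 - I is a simple zero of Q and P is analytic there; z = -1 - I is therefore a simple pole and
  Res(f, z₀) = P(z₀)/Q'(z₀).

Q'(z) = 3*z^2 + 4*z + 2 - I, so Q'(-1 - I) = -2 + I.
P(-1 - I) = cos(1 + I).

Res(f, -1 - I) = (cos(1 + I))/(-2 + I) = (-2/5 - I/5)*cos(1 + I)

Final answer: (-2/5 - I/5)*cos(1 + I)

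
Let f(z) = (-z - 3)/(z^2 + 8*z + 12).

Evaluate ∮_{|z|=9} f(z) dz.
By the residue theorem, ∮_C f(z) dz = 2πi · (sum of the residues of f at the poles inside |z| = 9).

The denominator factors as (z + 2)*(z + 6), so the singularities of f are simple poles at z = -2, z = -6.
  |-2|² = 4 < 81 = 9², so this pole is inside the contour.
  |-6|² = 36 < 81 = 9², so this pole is inside the contour.

With P(z) = -z - 3 and Q(z) = z^2 + 8*z + 12, each pole is simple, so Res(f, z₀) = P(z₀)/Q'(z₀) with Q'(z) = 2*z + 8.
  Res(f, -2) = P(-2)/Q'(-2) = (-1)/(4) = -1/4
  Res(f, -6) = P(-6)/Q'(-6) = (3)/(-4) = -3/4

Sum of residues inside C: -1
∮_C f(z) dz = 2πi · (-1) = -2*I*pi

Final answer: -2*I*pi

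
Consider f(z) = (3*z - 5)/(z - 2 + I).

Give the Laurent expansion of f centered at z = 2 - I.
(1 - 3*I)/(z - 2 + I) + 3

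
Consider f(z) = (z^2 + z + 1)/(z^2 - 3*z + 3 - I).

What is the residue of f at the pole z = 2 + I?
Write f(z) = P(z)/Q(z) with P(z) = z^2 + z + 1 and Q(z) = z^2 - 3*z + 3 - I.
The denominator factors as Q(z) = (z - 1 + I)*(z - 2 - I), so z = 2 + I is a simple zero of Q and P is analytic there; z = 2 + I is therefore a simple pole and
  Res(f, z₀) = P(z₀)/Q'(z₀).

Q'(z) = 2*z - 3, so Q'(2 + I) = 1 + 2*I.
P(2 + I) = 6 + 5*I.

Res(f, 2 + I) = (6 + 5*I)/(1 + 2*I) = 16/5 - 7*I/5

Final answer: 16/5 - 7*I/5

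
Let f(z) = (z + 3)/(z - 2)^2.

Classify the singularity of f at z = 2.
pole of order 2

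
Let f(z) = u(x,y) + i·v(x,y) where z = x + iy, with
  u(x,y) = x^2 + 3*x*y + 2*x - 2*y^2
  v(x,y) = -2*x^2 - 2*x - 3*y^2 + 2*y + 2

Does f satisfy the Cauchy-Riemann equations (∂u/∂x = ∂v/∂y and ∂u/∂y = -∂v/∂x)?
∂u/∂x = 2*x + 3*y + 2
∂v/∂y = 2 - 6*y
∂u/∂y = 3*x - 4*y
∂v/∂x = -4*x - 2
∂u/∂x ≠ ∂v/∂y and ∂u/∂y ≠ -∂v/∂x; the Cauchy-Riemann equations are not satisfied, so f is not analytic.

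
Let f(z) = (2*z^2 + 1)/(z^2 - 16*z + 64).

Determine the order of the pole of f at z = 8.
Factor the denominator:
  z^2 - 16*z + 64 = (z - 8)^2

The numerator P(z) = 2*z^2 + 1 has P(8) = 129 ≠ 0, so no factor of (z - 8) cancels.
Near z = 8 we can therefore write f(z) = g(z)/(z - 8)^2 with g analytic at 8 and g(8) ≠ 0 (g is just the numerator).

Hence z = 8 is a pole of order 2.

Final answer: 2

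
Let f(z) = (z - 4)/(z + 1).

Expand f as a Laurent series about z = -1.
Put w = z - (-1), i.e. z = w - 1. The denominator is w, so it suffices to rewrite the numerator in powers of w.

P(z) = z - 4
P(w - 1) = -5 + w

Dividing each term by w:
  f = -5/w + 1

Substituting back w = z + 1:
  f(z) = -5/(z + 1) + 1

The series is finite because the numerator is a polynomial; the negative powers form the principal part, and the coefficient of 1/(z + 1) gives Res(f, -1) = -5.

Final answer: -5/(z + 1) + 1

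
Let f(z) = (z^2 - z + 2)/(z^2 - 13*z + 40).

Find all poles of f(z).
{5, 8}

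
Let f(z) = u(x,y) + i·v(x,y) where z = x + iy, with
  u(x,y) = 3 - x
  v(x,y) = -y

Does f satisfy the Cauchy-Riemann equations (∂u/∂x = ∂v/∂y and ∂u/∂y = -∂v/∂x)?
∂u/∂x = -1
∂v/∂y = -1
∂u/∂y = 0
∂v/∂x = 0
∂u/∂x = ∂v/∂y and ∂u/∂y = -∂v/∂x hold identically; f is analytic.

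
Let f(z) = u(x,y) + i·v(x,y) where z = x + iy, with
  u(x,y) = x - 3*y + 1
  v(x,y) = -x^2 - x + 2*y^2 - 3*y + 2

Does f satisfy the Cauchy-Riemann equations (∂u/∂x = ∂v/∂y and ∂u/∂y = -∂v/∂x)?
∂u/∂x = 1
∂v/∂y = 4*y - 3
∂u/∂y = -3
∂v/∂x = -2*x - 1
∂u/∂x ≠ ∂v/∂y and ∂u/∂y ≠ -∂v/∂x; the Cauchy-Riemann equations are not satisfied, so f is not analytic.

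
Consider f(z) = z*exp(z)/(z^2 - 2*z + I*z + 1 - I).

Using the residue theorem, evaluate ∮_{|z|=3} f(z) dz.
By the residue theorem, ∮_C f(z) dz = 2πi · (sum of the residues of f at the poles inside |z| = 3).

The denominator factors as (z - 1)*(z - 1 + I), so the singularities of f are simple poles at z = 1, z = 1 - I.
  |1|² = 1 < 9 = 3², so this pole is inside the contour.
  |1 - I|² = 2 < 9 = 3², so this pole is inside the contour.

With P(z) = z*exp(z) and Q(z) = z^2 - 2*z + I*z + 1 - I, each pole is simple, so Res(f, z₀) = P(z₀)/Q'(z₀) with Q'(z) = 2*z - 2 + I.
  Res(f, 1) = P(1)/Q'(1) = (exp(1))/(I) = -exp(1)*I
  Res(f, 1 - I) = P(1 - I)/Q'(1 - I) = ((1 - I)*exp(1 - I))/(-I) = (1 + I)*exp(1 - I)

Sum of residues inside C: -exp(1)*I + (1 + I)*exp(1 - I)
∮_C f(z) dz = 2πi · (-exp(1)*I + (1 + I)*exp(1 - I)) = 2*exp(1)*pi + pi*(-2 + 2*I)*exp(1 - I)

Final answer: 2*exp(1)*pi + pi*(-2 + 2*I)*exp(1 - I)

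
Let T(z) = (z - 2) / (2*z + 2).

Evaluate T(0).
-1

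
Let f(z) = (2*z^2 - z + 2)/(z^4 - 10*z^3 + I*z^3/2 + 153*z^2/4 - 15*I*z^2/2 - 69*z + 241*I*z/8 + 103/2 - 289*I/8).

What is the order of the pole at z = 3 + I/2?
3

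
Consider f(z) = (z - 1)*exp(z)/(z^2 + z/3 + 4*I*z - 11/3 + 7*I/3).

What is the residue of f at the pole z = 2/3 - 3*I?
Write f(z) = P(z)/Q(z) with P(z) = (z - 1)*exp(z) and Q(z) = z^2 + z/3 + 4*I*z - 11/3 + 7*I/3.
The denominator factors as Q(z) = (z + 1 + I)*(z - 2/3 + 3*I), so z = 2/3 - 3*I is a simple zero of Q and P is analytic there; z = 2/3 - 3*I is therefore a simple pole and
  Res(f, z₀) = P(z₀)/Q'(z₀).

Q'(z) = 2*z + 1/3 + 4*I, so Q'(2/3 - 3*I) = 5/3 - 2*I.
P(2/3 - 3*I) = (-1/3 - 3*I)*exp(2/3 - 3*I).

Res(f, 2/3 - 3*I) = ((-1/3 - 3*I)*exp(2/3 - 3*I))/(5/3 - 2*I) = (49/61 - 51*I/61)*exp(2/3 - 3*I)

Final answer: (49/61 - 51*I/61)*exp(2/3 - 3*I)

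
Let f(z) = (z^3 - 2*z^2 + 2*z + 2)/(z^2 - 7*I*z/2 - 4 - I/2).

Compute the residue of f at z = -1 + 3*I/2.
Write f(z) = P(z)/Q(z) with P(z) = z^3 - 2*z^2 + 2*z + 2 and Q(z) = z^2 - 7*I*z/2 - 4 - I/2.
The denominator factors as Q(z) = (z - 1 - 2*I)*(z + 1 - 3*I/2), so z = -1 + 3*I/2 is a simple zero of Q and P is analytic there; z = -1 + 3*I/2 is therefore a simple pole and
  Res(f, z₀) = P(z₀)/Q'(z₀).

Q'(z) = 2*z - 7*I/2, so Q'(-1 + 3*I/2) = -2 - I/2.
P(-1 + 3*I/2) = 33/4 + 81*I/8.

Res(f, -1 + 3*I/2) = (33/4 + 81*I/8)/(-2 - I/2) = -345/68 - 129*I/34

Final answer: -345/68 - 129*I/34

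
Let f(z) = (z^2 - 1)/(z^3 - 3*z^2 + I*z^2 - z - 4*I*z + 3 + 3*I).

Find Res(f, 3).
Write f(z) = P(z)/Q(z) with P(z) = z^2 - 1 and Q(z) = z^3 - 3*z^2 + I*z^2 - z - 4*I*z + 3 + 3*I.
The denominator factors as Q(z) = (z + 1 + I)*(z - 3)*(z - 1), so z = 3 is a simple zero of Q and P is analytic there; z = 3 is therefore a simple pole and
  Res(f, z₀) = P(z₀)/Q'(z₀).

Q'(z) = 3*z^2 - 6*z + 2*I*z - 1 - 4*I, so Q'(3) = 8 + 2*I.
P(3) = 8.

Res(f, 3) = (8)/(8 + 2*I) = 16/17 - 4*I/17

Final answer: 16/17 - 4*I/17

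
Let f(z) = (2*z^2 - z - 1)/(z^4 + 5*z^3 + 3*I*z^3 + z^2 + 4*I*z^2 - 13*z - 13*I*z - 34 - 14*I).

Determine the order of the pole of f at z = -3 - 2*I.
Factor the denominator:
  z^4 + 5*z^3 + 3*I*z^3 + z^2 + 4*I*z^2 - 13*z - 13*I*z - 34 - 14*I = (z + 3 + 2*I)^2*(z - 2)*(z + 1 - I)

The numerator P(z) = 2*z^2 - z - 1 has P(-3 - 2*I) = 12 + 26*I ≠ 0, so no factor of (z + 3 + 2*I) cancels.
Near z = -3 - 2*I we can therefore write f(z) = g(z)/(z + 3 + 2*I)^2 with g analytic at -3 - 2*I and g(-3 - 2*I) ≠ 0 (g is the numerator divided by the remaining denominator factors).

Hence z = -3 - 2*I is a pole of order 2.

Final answer: 2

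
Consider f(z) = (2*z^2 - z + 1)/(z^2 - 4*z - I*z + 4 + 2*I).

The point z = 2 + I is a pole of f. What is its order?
Factor the denominator:
  z^2 - 4*z - I*z + 4 + 2*I = (z - 2 - I)*(z - 2)

The numerator P(z) = 2*z^2 - z + 1 has P(2 + I) = 5 + 7*I ≠ 0, so no factor of (z - 2 - I) cancels.
Near z = 2 + I we can therefore write f(z) = g(z)/(z - 2 - I) with g analytic at 2 + I and g(2 + I) ≠ 0 (g is the numerator divided by the remaining denominator factors).

Hence z = 2 + I is a pole of order 1.

Final answer: 1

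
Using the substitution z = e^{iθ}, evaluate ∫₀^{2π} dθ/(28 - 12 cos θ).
sqrt(10)*pi/40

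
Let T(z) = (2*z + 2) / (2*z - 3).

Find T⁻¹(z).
(3*z + 2)/(2*z - 2)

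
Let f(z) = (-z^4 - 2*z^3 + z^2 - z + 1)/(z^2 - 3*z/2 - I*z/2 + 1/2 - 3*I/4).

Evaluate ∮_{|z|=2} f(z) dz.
By the residue theorem, ∮_C f(z) dz = 2πi · (sum of the residues of f at the poles inside |z| = 2).

The denominator factors as (z + I/2)*(z - 3/2 - I), so the singularities of f are simple poles at z = -I/2, z = 3/2 + I.
  |-I/2|² = 1/4 < 4 = 2², so this pole is inside the contour.
  |3/2 + I|² = 13/4 < 4 = 2², so this pole is inside the contour.

With P(z) = -z^4 - 2*z^3 + z^2 - z + 1 and Q(z) = z^2 - 3*z/2 - I*z/2 + 1/2 - 3*I/4, each pole is simple, so Res(f, z₀) = P(z₀)/Q'(z₀) with Q'(z) = 2*z - 3/2 - I/2.
  Res(f, -I/2) = P(-I/2)/Q'(-I/2) = (11/16 + I/4)/(-3/2 - 3*I/2) = -5/16 + 7*I/48
  Res(f, 3/2 + I) = P(3/2 + I)/Q'(3/2 + I) = (167/16 - 17*I)/(3/2 + 3*I/2) = -35/16 - 439*I/48

Sum of residues inside C: -5/2 - 9*I
∮_C f(z) dz = 2πi · (-5/2 - 9*I) = pi*(18 - 5*I)

Final answer: pi*(18 - 5*I)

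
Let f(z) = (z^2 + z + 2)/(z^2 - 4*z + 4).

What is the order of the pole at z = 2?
Factor the denominator:
  z^2 - 4*z + 4 = (z - 2)^2

The numerator P(z) = z^2 + z + 2 has P(2) = 8 ≠ 0, so no factor of (z - 2) cancels.
Near z = 2 we can therefore write f(z) = g(z)/(z - 2)^2 with g analytic at 2 and g(2) ≠ 0 (g is just the numerator).

Hence z = 2 is a pole of order 2.

Final answer: 2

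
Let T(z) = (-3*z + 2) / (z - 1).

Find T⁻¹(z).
(z + 2)/(z + 3)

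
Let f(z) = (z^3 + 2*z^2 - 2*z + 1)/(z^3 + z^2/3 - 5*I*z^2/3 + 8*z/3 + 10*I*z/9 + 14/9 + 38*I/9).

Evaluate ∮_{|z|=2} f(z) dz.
pi*(2383/1560 + 671*I/390)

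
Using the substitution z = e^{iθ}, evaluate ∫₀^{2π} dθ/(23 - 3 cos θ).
Call the integral J. The integrand is 2π-periodic and we integrate over a full period, so shifting θ does not change the value (θ → θ + π flips the sign of the trig term). Hence
  J = ∫₀^{2π} dθ/(23 + 3 cos θ).
Put z = e^{iθ}: then cos θ = (z + 1/z)/2, dθ = dz/(iz), and z runs once counterclockwise around |z| = 1:
  J = ∮_{|z|=1} 1/(23 + 3*(z + 1/z)/2) · dz/(iz) = (2/i) ∮_{|z|=1} dz/(3*z^2 + 46*z + 3).
The roots of 3*z^2 + 46*z + 3 are z = (-23 ± sqrt(23^2 - 3^2))/3, with sqrt(520) = 2*sqrt(130); their product is 1, so only z₊ = -23/3 + 2*sqrt(130)/3 lies inside the unit circle (z₋ = -23/3 - 2*sqrt(130)/3 lies outside).
z₊ is a simple zero of q(z) = 3*z^2 + 46*z + 3, so Res(1/q, z₊) = 1/q'(z₊) with q'(z) = 6*z + 46; and q'(z₊) = 3*(z₊ - z₋) = 4*sqrt(130).
Therefore J = (2/i) · 2πi · 1/(4*sqrt(130)) = 2*pi/(2*sqrt(130)) = sqrt(130)*pi/130

Final answer: sqrt(130)*pi/130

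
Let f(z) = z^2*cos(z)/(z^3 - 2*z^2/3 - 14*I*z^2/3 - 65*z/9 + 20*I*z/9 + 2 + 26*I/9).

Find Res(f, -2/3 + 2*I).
-8*I*cos(2/3 - 2*I)/5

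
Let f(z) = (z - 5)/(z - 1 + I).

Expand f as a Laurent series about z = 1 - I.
(-4 - I)/(z - 1 + I) + 1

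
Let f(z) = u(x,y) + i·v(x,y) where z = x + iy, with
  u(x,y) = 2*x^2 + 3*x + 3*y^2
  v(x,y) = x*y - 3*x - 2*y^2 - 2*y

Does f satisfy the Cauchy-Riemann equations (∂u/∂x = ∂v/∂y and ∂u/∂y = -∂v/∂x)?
∂u/∂x = 4*x + 3
∂v/∂y = x - 4*y - 2
∂u/∂y = 6*y
∂v/∂x = y - 3
∂u/∂x ≠ ∂v/∂y and ∂u/∂y ≠ -∂v/∂x; the Cauchy-Riemann equations are not satisfied, so f is not analytic.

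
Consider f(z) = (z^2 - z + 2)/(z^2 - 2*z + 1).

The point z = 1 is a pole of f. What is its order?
Factor the denominator:
  z^2 - 2*z + 1 = (z - 1)^2

The numerator P(z) = z^2 - z + 2 has P(1) = 2 ≠ 0, so no factor of (z - 1) cancels.
Near z = 1 we can therefore write f(z) = g(z)/(z - 1)^2 with g analytic at 1 and g(1) ≠ 0 (g is just the numerator).

Hence z = 1 is a pole of order 2.

Final answer: 2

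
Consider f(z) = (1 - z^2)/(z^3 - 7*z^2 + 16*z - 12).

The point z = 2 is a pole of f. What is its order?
Factor the denominator:
  z^3 - 7*z^2 + 16*z - 12 = (z - 2)^2*(z - 3)

The numerator P(z) = 1 - z^2 has P(2) = -3 ≠ 0, so no factor of (z - 2) cancels.
Near z = 2 we can therefore write f(z) = g(z)/(z - 2)^2 with g analytic at 2 and g(2) ≠ 0 (g is the numerator divided by the remaining denominator factors).

Hence z = 2 is a pole of order 2.

Final answer: 2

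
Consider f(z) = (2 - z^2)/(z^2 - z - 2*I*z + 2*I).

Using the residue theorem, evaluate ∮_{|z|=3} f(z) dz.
By the residue theorem, ∮_C f(z) dz = 2πi · (sum of the residues of f at the poles inside |z| = 3).

The denominator factors as (z - 2*I)*(z - 1), so the singularities of f are simple poles at z = 2*I, z = 1.
  |2*I|² = 4 < 9 = 3², so this pole is inside the contour.
  |1|² = 1 < 9 = 3², so this pole is inside the contour.

With P(z) = 2 - z^2 and Q(z) = z^2 - z - 2*I*z + 2*I, each pole is simple, so Res(f, z₀) = P(z₀)/Q'(z₀) with Q'(z) = 2*z - 1 - 2*I.
  Res(f, 2*I) = P(2*I)/Q'(2*I) = (6)/(-1 + 2*I) = -6/5 - 12*I/5
  Res(f, 1) = P(1)/Q'(1) = (1)/(1 - 2*I) = 1/5 + 2*I/5

Sum of residues inside C: -1 - 2*I
∮_C f(z) dz = 2πi · (-1 - 2*I) = pi*(4 - 2*I)

Final answer: pi*(4 - 2*I)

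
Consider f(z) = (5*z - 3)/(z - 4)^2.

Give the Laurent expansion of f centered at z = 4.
17/(z - 4)^2 + 5/(z - 4)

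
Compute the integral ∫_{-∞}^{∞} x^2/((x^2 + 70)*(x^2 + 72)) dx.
Let f(z) = z^2/((z^2 + 70)*(z^2 + 72)). The denominator has no real zeros and deg Q - deg P = 2 ≥ 2, so the integral of f over the upper semicircle |z| = R tends to 0 as R → ∞. Closing the contour in the upper half-plane,
  ∫_{-∞}^{∞} f(x) dx = 2πi · Σ Res(f, z_k)  over the poles with Im z_k > 0.

Zeros of the denominator: z^2 + 72 = 0 gives z = ±6*sqrt(2)*I; z^2 + 70 = 0 gives z = ±sqrt(70)*I.
Upper half-plane: z = 6*sqrt(2)*I, z = sqrt(70)*I (simple).

Each pole is a simple zero of Q(z) = z^4 + 142*z^2 + 5040, so Res(f, z₀) = P(z₀)/Q'(z₀) with P(z) = z^2, Q'(z) = 4*z^3 + 284*z:
  Res(f, 6*sqrt(2)*I) = (-72)/(-24*sqrt(2)*I) = -3*sqrt(2)*I/2
  Res(f, sqrt(70)*I) = (-70)/(4*sqrt(70)*I) = sqrt(70)*I/4

Sum of residues: I*(-6*sqrt(2) + sqrt(70))/4
∫_{-∞}^{∞} f(x) dx = 2πi · (I*(-6*sqrt(2) + sqrt(70))/4) = pi*(-sqrt(70) + 6*sqrt(2))/2

Final answer: pi*(-sqrt(70) + 6*sqrt(2))/2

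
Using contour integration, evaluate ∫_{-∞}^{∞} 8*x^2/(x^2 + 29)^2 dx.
Let f(z) = 8*z^2/(z^2 + 29)^2. The denominator has no real zeros and deg Q - deg P = 2 ≥ 2, so the integral of f over the upper semicircle |z| = R tends to 0 as R → ∞. Closing the contour in the upper half-plane,
  ∫_{-∞}^{∞} f(x) dx = 2πi · Σ Res(f, z_k)  over the poles with Im z_k > 0.

Zeros of the denominator: z^2 + 29 = 0 gives z = ±sqrt(29)*I.
Upper half-plane: z = sqrt(29)*I (a pole of order 2).

Write f(z) = g(z)/(z - sqrt(29)*I)^2 with g(z) = 8*z^2/(z + sqrt(29)*I)^2. For a double pole, Res(f, z₀) = g'(z₀):
  g'(z) = 16*sqrt(29)*I*z/(z + sqrt(29)*I)^3
  Res(f, sqrt(29)*I) = g'(sqrt(29)*I) = -2*sqrt(29)*I/29

∫_{-∞}^{∞} f(x) dx = 2πi · (-2*sqrt(29)*I/29) = 4*sqrt(29)*pi/29

Final answer: 4*sqrt(29)*pi/29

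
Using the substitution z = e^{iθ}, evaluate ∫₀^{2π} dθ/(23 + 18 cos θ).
2*sqrt(205)*pi/205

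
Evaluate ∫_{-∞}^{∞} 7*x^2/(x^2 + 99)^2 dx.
Let f(z) = 7*z^2/(z^2 + 99)^2. The denominator has no real zeros and deg Q - deg P = 2 ≥ 2, so the integral of f over the upper semicircle |z| = R tends to 0 as R → ∞. Closing the contour in the upper half-plane,
  ∫_{-∞}^{∞} f(x) dx = 2πi · Σ Res(f, z_k)  over the poles with Im z_k > 0.

Zeros of the denominator: z^2 + 99 = 0 gives z = ±3*sqrt(11)*I.
Upper half-plane: z = 3*sqrt(11)*I (a pole of order 2).

Write f(z) = g(z)/(z - 3*sqrt(11)*I)^2 with g(z) = 7*z^2/(z + 3*sqrt(11)*I)^2. For a double pole, Res(f, z₀) = g'(z₀):
  g'(z) = 42*sqrt(11)*I*z/(z + 3*sqrt(11)*I)^3
  Res(f, 3*sqrt(11)*I) = g'(3*sqrt(11)*I) = -7*sqrt(11)*I/132

∫_{-∞}^{∞} f(x) dx = 2πi · (-7*sqrt(11)*I/132) = 7*sqrt(11)*pi/66

Final answer: 7*sqrt(11)*pi/66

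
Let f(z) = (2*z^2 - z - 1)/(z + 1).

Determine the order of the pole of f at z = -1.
1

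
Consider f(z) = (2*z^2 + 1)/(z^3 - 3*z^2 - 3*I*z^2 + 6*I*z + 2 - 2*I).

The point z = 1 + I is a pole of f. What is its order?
3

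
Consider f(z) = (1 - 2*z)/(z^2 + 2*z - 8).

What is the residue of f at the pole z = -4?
Write f(z) = P(z)/Q(z) with P(z) = 1 - 2*z and Q(z) = z^2 + 2*z - 8.
The denominator factors as Q(z) = (z + 4)*(z - 2), so z = -4 is a simple zero of Q and P is analytic there; z = -4 is therefore a simple pole and
  Res(f, z₀) = P(z₀)/Q'(z₀).

Q'(z) = 2*z + 2, so Q'(-4) = -6.
P(-4) = 9.

Res(f, -4) = (9)/(-6) = -3/2

Final answer: -3/2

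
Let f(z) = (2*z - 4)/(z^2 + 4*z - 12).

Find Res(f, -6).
2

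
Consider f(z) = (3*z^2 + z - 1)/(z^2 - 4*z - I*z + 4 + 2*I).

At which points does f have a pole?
The singularities of f are the zeros of the denominator. Factoring,
  z^2 - 4*z - I*z + 4 + 2*I = (z - 2)*(z - 2 - I)
so the candidates are z = 2, z = 2 + I.

Check the numerator P(z) = 3*z^2 + z - 1 at each one:
  P(2) = 13 ≠ 0, so z = 2 is a (simple) pole.
  P(2 + I) = 10 + 13*I ≠ 0, so z = 2 + I is a (simple) pole.

Poles of f: {2, 2 + I}

Final answer: {2, 2 + I}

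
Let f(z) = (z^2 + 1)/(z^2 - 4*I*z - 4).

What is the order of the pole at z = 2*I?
2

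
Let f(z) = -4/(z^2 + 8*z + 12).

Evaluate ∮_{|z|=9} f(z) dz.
0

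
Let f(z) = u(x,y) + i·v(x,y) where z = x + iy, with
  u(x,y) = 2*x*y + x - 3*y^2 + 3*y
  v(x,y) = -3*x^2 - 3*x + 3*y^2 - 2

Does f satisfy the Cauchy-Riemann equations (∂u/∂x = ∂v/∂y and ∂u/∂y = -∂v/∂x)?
∂u/∂x = 2*y + 1
∂v/∂y = 6*y
∂u/∂y = 2*x - 6*y + 3
∂v/∂x = -6*x - 3
∂u/∂x ≠ ∂v/∂y and ∂u/∂y ≠ -∂v/∂x; the Cauchy-Riemann equations are not satisfied, so f is not analytic.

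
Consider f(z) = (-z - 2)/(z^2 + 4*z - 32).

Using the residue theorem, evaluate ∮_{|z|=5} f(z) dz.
By the residue theorem, ∮_C f(z) dz = 2πi · (sum of the residues of f at the poles inside |z| = 5).

The denominator factors as (z + 8)*(z - 4), so the singularities of f are simple poles at z = -8, z = 4.
  |-8|² = 64 > 25 = 5², so this pole is outside the contour.
  |4|² = 16 < 25 = 5², so this pole is inside the contour.

With P(z) = -z - 2 and Q(z) = z^2 + 4*z - 32, each pole is simple, so Res(f, z₀) = P(z₀)/Q'(z₀) with Q'(z) = 2*z + 4.
  Res(f, 4) = P(4)/Q'(4) = (-6)/(12) = -1/2

∮_C f(z) dz = 2πi · (-1/2) = -I*pi

Final answer: -I*pi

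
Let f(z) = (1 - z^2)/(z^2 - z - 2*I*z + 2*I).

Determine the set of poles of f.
The singularities of f are the zeros of the denominator. Factoring,
  z^2 - z - 2*I*z + 2*I = (z - 1)*(z - 2*I)
so the candidates are z = 1, z = 2*I.

Check the numerator P(z) = 1 - z^2 at each one:
  P(1) = 0, so the factor (z - 1) cancels and z = 1 is only a removable singularity, not a pole.
  P(2*I) = 5 ≠ 0, so z = 2*I is a (simple) pole.

Poles of f: {2*I}

Final answer: {2*I}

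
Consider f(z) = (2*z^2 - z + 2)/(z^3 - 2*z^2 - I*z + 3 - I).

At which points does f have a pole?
The singularities of f are the zeros of the denominator. Factoring,
  z^3 - 2*z^2 - I*z + 3 - I = (z + 1)*(z - 1 + I)*(z - 2 - I)
so the candidates are z = -1, z = 1 - I, z = 2 + I.

Check the numerator P(z) = 2*z^2 - z + 2 at each one:
  P(-1) = 5 ≠ 0, so z = -1 is a (simple) pole.
  P(1 - I) = 1 - 3*I ≠ 0, so z = 1 - I is a (simple) pole.
  P(2 + I) = 6 + 7*I ≠ 0, so z = 2 + I is a (simple) pole.

Poles of f: {-1, 1 - I, 2 + I}

Final answer: {-1, 1 - I, 2 + I}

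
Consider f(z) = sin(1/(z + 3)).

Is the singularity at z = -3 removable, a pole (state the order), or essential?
Let u = z + 3. Then
  sin(1/u) = Σ_{k≥0} (-1)^k (1)^(2k+1)/((2k+1)!·u^(2k+1)) = 1/u - 1/(6*u^3) + 1/(120*u^5) + ...
which has infinitely many negative powers of u, so sin(1/(z + 3)) has an essential singularity at z = -3.
So the singularity is essential.

Final answer: essential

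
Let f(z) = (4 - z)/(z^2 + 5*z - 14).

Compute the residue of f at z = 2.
2/9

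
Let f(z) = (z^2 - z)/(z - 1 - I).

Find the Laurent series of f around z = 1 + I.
Put w = z - (1 + I), i.e. z = w + 1 + I. The denominator is w, so it suffices to rewrite the numerator in powers of w.

P(z) = z^2 - z
P(w + 1 + I) = -1 + I + (1 + 2*I)*w + w^2

Dividing each term by w:
  f = (-1 + I)/w + 1 + 2*I + w

Substituting back w = z - 1 - I:
  f(z) = (-1 + I)/(z - 1 - I) + 1 + 2*I + (z - 1 - I)

The series is finite because the numerator is a polynomial; the negative powers form the principal part, and the coefficient of 1/(z - 1 - I) gives Res(f, 1 + I) = -1 + I.

Final answer: (-1 + I)/(z - 1 - I) + 1 + 2*I + (z - 1 - I)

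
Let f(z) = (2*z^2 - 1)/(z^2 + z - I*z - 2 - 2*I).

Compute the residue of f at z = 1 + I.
Write f(z) = P(z)/Q(z) with P(z) = 2*z^2 - 1 and Q(z) = z^2 + z - I*z - 2 - 2*I.
The denominator factors as Q(z) = (z - 1 - I)*(z + 2), so z = 1 + I is a simple zero of Q and P is analytic there; z = 1 + I is therefore a simple pole and
  Res(f, z₀) = P(z₀)/Q'(z₀).

Q'(z) = 2*z + 1 - I, so Q'(1 + I) = 3 + I.
P(1 + I) = -1 + 4*I.

Res(f, 1 + I) = (-1 + 4*I)/(3 + I) = 1/10 + 13*I/10

Final answer: 1/10 + 13*I/10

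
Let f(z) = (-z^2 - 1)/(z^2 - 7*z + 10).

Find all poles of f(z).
The singularities of f are the zeros of the denominator. Factoring,
  z^2 - 7*z + 10 = (z - 5)*(z - 2)
so the candidates are z = 5, z = 2.

Check the numerator P(z) = -z^2 - 1 at each one:
  P(5) = -26 ≠ 0, so z = 5 is a (simple) pole.
  P(2) = -5 ≠ 0, so z = 2 is a (simple) pole.

Poles of f: {2, 5}

Final answer: {2, 5}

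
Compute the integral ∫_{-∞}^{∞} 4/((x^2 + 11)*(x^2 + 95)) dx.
Let f(z) = 4/((z^2 + 11)*(z^2 + 95)). The denominator has no real zeros and deg Q - deg P = 4 ≥ 2, so the integral of f over the upper semicircle |z| = R tends to 0 as R → ∞. Closing the contour in the upper half-plane,
  ∫_{-∞}^{∞} f(x) dx = 2πi · Σ Res(f, z_k)  over the poles with Im z_k > 0.

Zeros of the denominator: z^2 + 11 = 0 gives z = ±sqrt(11)*I; z^2 + 95 = 0 gives z = ±sqrt(95)*I.
Upper half-plane: z = sqrt(11)*I, z = sqrt(95)*I (simple).

Each pole is a simple zero of Q(z) = z^4 + 106*z^2 + 1045, so Res(f, z₀) = P(z₀)/Q'(z₀) with P(z) = 4, Q'(z) = 4*z^3 + 212*z:
  Res(f, sqrt(11)*I) = (4)/(168*sqrt(11)*I) = -sqrt(11)*I/462
  Res(f, sqrt(95)*I) = (4)/(-168*sqrt(95)*I) = sqrt(95)*I/3990

Sum of residues: I*(-sqrt(11)/462 + sqrt(95)/3990)
∫_{-∞}^{∞} f(x) dx = 2πi · (I*(-sqrt(11)/462 + sqrt(95)/3990)) = pi*(-11*sqrt(95) + 95*sqrt(11))/21945

Final answer: pi*(-11*sqrt(95) + 95*sqrt(11))/21945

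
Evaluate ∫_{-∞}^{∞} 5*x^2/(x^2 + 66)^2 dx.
Let f(z) = 5*z^2/(z^2 + 66)^2. The denominator has no real zeros and deg Q - deg P = 2 ≥ 2, so the integral of f over the upper semicircle |z| = R tends to 0 as R → ∞. Closing the contour in the upper half-plane,
  ∫_{-∞}^{∞} f(x) dx = 2πi · Σ Res(f, z_k)  over the poles with Im z_k > 0.

Zeros of the denominator: z^2 + 66 = 0 gives z = ±sqrt(66)*I.
Upper half-plane: z = sqrt(66)*I (a pole of order 2).

Write f(z) = g(z)/(z - sqrt(66)*I)^2 with g(z) = 5*z^2/(z + sqrt(66)*I)^2. For a double pole, Res(f, z₀) = g'(z₀):
  g'(z) = 10*sqrt(66)*I*z/(z + sqrt(66)*I)^3
  Res(f, sqrt(66)*I) = g'(sqrt(66)*I) = -5*sqrt(66)*I/264

∫_{-∞}^{∞} f(x) dx = 2πi · (-5*sqrt(66)*I/264) = 5*sqrt(66)*pi/132

Final answer: 5*sqrt(66)*pi/132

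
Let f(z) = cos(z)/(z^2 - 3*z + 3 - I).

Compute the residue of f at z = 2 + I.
Write f(z) = P(z)/Q(z) with P(z) = cos(z) and Q(z) = z^2 - 3*z + 3 - I.
The denominator factors as Q(z) = (z - 2 - I)*(z - 1 + I), so z = 2 + I is a simple zero of Q and P is analytic there; z = 2 + I is therefore a simple pole and
  Res(f, z₀) = P(z₀)/Q'(z₀).

Q'(z) = 2*z - 3, so Q'(2 + I) = 1 + 2*I.
P(2 + I) = cos(2 + I).

Res(f, 2 + I) = (cos(2 + I))/(1 + 2*I) = (1/5 - 2*I/5)*cos(2 + I)

Final answer: (1/5 - 2*I/5)*cos(2 + I)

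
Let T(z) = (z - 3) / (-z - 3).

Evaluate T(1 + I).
Substitute z = 1 + I:
  numerator:   (1 + I) - 3 = -2 + I
  denominator: -(1 + I) - 3 = -4 - I
T(1 + I) = (-2 + I)/(-4 - I); multiplying numerator and denominator by the conjugate -4 + I gives (7 - 6*I)/17 = 7/17 - 6*I/17

Final answer: 7/17 - 6*I/17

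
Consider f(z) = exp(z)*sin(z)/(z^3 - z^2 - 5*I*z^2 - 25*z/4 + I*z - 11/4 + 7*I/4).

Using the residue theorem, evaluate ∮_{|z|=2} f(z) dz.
By the residue theorem, ∮_C f(z) dz = 2πi · (sum of the residues of f at the poles inside |z| = 2).

The denominator factors as (z - 1 - 3*I)*(z + 1/2)*(z - 1/2 - 2*I), so the singularities of f are simple poles at z = 1 + 3*I, z = -1/2, z = 1/2 + 2*I.
  |1 + 3*I|² = 10 > 4 = 2², so this pole is outside the contour.
  |-1/2|² = 1/4 < 4 = 2², so this pole is inside the contour.
  |1/2 + 2*I|² = 17/4 > 4 = 2², so this pole is outside the contour.

With P(z) = exp(z)*sin(z) and Q(z) = z^3 - z^2 - 5*I*z^2 - 25*z/4 + I*z - 11/4 + 7*I/4, each pole is simple, so Res(f, z₀) = P(z₀)/Q'(z₀) with Q'(z) = 3*z^2 - 2*z - 10*I*z - 25/4 + I.
  Res(f, -1/2) = P(-1/2)/Q'(-1/2) = (-exp(-1/2)*sin(1/2))/(-9/2 + 6*I) = (2/25 + 8*I/75)*exp(-1/2)*sin(1/2)

∮_C f(z) dz = 2πi · ((2/25 + 8*I/75)*exp(-1/2)*sin(1/2)) = pi*(-16/75 + 4*I/25)*exp(-1/2)*sin(1/2)

Final answer: pi*(-16/75 + 4*I/25)*exp(-1/2)*sin(1/2)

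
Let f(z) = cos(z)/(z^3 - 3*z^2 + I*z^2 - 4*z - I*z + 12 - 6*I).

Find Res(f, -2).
(4/85 + I/85)*cos(2)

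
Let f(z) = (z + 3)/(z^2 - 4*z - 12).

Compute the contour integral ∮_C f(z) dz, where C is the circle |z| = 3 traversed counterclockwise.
By the residue theorem, ∮_C f(z) dz = 2πi · (sum of the residues of f at the poles inside |z| = 3).

The denominator factors as (z + 2)*(z - 6), so the singularities of f are simple poles at z = -2, z = 6.
  |-2|² = 4 < 9 = 3², so this pole is inside the contour.
  |6|² = 36 > 9 = 3², so this pole is outside the contour.

With P(z) = z + 3 and Q(z) = z^2 - 4*z - 12, each pole is simple, so Res(f, z₀) = P(z₀)/Q'(z₀) with Q'(z) = 2*z - 4.
  Res(f, -2) = P(-2)/Q'(-2) = (1)/(-8) = -1/8

∮_C f(z) dz = 2πi · (-1/8) = -I*pi/4

Final answer: -I*pi/4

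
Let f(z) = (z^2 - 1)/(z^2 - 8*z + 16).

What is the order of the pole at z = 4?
Factor the denominator:
  z^2 - 8*z + 16 = (z - 4)^2

The numerator P(z) = z^2 - 1 has P(4) = 15 ≠ 0, so no factor of (z - 4) cancels.
Near z = 4 we can therefore write f(z) = g(z)/(z - 4)^2 with g analytic at 4 and g(4) ≠ 0 (g is just the numerator).

Hence z = 4 is a pole of order 2.

Final answer: 2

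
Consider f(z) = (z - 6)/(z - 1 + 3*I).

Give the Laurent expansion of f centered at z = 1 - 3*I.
Put w = z - (1 - 3*I), i.e. z = w + 1 - 3*I. The denominator is w, so it suffices to rewrite the numerator in powers of w.

P(z) = z - 6
P(w + 1 - 3*I) = -5 - 3*I + w

Dividing each term by w:
  f = (-5 - 3*I)/w + 1

Substituting back w = z - 1 + 3*I:
  f(z) = (-5 - 3*I)/(z - 1 + 3*I) + 1

The series is finite because the numerator is a polynomial; the negative powers form the principal part, and the coefficient of 1/(z - 1 + 3*I) gives Res(f, 1 - 3*I) = -5 - 3*I.

Final answer: (-5 - 3*I)/(z - 1 + 3*I) + 1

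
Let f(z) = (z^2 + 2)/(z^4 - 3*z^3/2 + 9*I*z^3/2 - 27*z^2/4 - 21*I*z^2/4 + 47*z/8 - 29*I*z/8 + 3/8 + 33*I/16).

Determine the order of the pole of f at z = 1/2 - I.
Factor the denominator:
  z^4 - 3*z^3/2 + 9*I*z^3/2 - 27*z^2/4 - 21*I*z^2/4 + 47*z/8 - 29*I*z/8 + 3/8 + 33*I/16 = (z - 1/2 + I)^3*(z + 3*I/2)

The numerator P(z) = z^2 + 2 has P(1/2 - I) = 5/4 - I ≠ 0, so no factor of (z - 1/2 + I) cancels.
Near z = 1/2 - I we can therefore write f(z) = g(z)/(z - 1/2 + I)^3 with g analytic at 1/2 - I and g(1/2 - I) ≠ 0 (g is the numerator divided by the remaining denominator factors).

Hence z = 1/2 - I is a pole of order 3.

Final answer: 3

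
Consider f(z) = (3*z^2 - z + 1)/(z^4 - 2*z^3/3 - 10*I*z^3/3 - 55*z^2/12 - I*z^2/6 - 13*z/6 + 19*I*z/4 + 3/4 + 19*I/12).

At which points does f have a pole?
{-1, -1/3 + I/3, 1/2 + 2*I, 3/2 + I}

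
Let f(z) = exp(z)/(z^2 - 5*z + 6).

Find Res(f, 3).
Write f(z) = P(z)/Q(z) with P(z) = exp(z) and Q(z) = z^2 - 5*z + 6.
The denominator factors as Q(z) = (z - 2)*(z - 3), so z = 3 is a simple zero of Q and P is analytic there; z = 3 is therefore a simple pole and
  Res(f, z₀) = P(z₀)/Q'(z₀).

Q'(z) = 2*z - 5, so Q'(3) = 1.
P(3) = exp(3).

Res(f, 3) = (exp(3))/(1) = exp(3)

Final answer: exp(3)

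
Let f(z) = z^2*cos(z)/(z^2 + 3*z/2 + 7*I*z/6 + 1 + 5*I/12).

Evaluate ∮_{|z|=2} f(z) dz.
By the residue theorem, ∮_C f(z) dz = 2πi · (sum of the residues of f at the poles inside |z| = 2).

The denominator factors as (z + 1/2 - I/3)*(z + 1 + 3*I/2), so the singularities of f are simple poles at z = -1/2 + I/3, z = -1 - 3*I/2.
  |-1/2 + I/3|² = 13/36 < 4 = 2², so this pole is inside the contour.
  |-1 - 3*I/2|² = 13/4 < 4 = 2², so this pole is inside the contour.

With P(z) = z^2*cos(z) and Q(z) = z^2 + 3*z/2 + 7*I*z/6 + 1 + 5*I/12, each pole is simple, so Res(f, z₀) = P(z₀)/Q'(z₀) with Q'(z) = 2*z + 3/2 + 7*I/6.
  Res(f, -1/2 + I/3) = P(-1/2 + I/3)/Q'(-1/2 + I/3) = ((5/36 - I/3)*cos(1/2 - I/3))/(1/2 + 11*I/6) = (-3/20 - 7*I/60)*cos(1/2 - I/3)
  Res(f, -1 - 3*I/2) = P(-1 - 3*I/2)/Q'(-1 - 3*I/2) = ((-5/4 + 3*I)*cos(1 + 3*I/2))/(-1/2 - 11*I/6) = (-27/20 - 21*I/20)*cos(1 + 3*I/2)

Sum of residues inside C: (-3/20 - 7*I/60)*cos(1/2 - I/3) + (-27/20 - 21*I/20)*cos(1 + 3*I/2)
∮_C f(z) dz = 2πi · ((-3/20 - 7*I/60)*cos(1/2 - I/3) + (-27/20 - 21*I/20)*cos(1 + 3*I/2)) = pi*(21/10 - 27*I/10)*cos(1 + 3*I/2) + pi*(7/30 - 3*I/10)*cos(1/2 - I/3)

Final answer: pi*(21/10 - 27*I/10)*cos(1 + 3*I/2) + pi*(7/30 - 3*I/10)*cos(1/2 - I/3)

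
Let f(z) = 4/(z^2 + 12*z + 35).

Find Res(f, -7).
Write f(z) = P(z)/Q(z) with P(z) = 4 and Q(z) = z^2 + 12*z + 35.
The denominator factors as Q(z) = (z + 7)*(z + 5), so z = -7 is a simple zero of Q and P is analytic there; z = -7 is therefore a simple pole and
  Res(f, z₀) = P(z₀)/Q'(z₀).

Q'(z) = 2*z + 12, so Q'(-7) = -2.
P(-7) = 4.

Res(f, -7) = (4)/(-2) = -2

Final answer: -2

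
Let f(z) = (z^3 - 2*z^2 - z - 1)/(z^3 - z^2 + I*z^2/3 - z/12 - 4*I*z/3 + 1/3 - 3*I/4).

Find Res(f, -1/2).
Write f(z) = P(z)/Q(z) with P(z) = z^3 - 2*z^2 - z - 1 and Q(z) = z^3 - z^2 + I*z^2/3 - z/12 - 4*I*z/3 + 1/3 - 3*I/4.
The denominator factors as Q(z) = (z - 3/2 - 2*I/3)*(z + 1/2)*(z + I), so z = -1/2 is a simple zero of Q and P is analytic there; z = -1/2 is therefore a simple pole and
  Res(f, z₀) = P(z₀)/Q'(z₀).

Q'(z) = 3*z^2 - 2*z + 2*I*z/3 - 1/12 - 4*I/3, so Q'(-1/2) = 5/3 - 5*I/3.
P(-1/2) = -9/8.

Res(f, -1/2) = (-9/8)/(5/3 - 5*I/3) = -27/80 - 27*I/80

Final answer: -27/80 - 27*I/80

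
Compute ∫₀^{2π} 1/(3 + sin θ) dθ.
Call the integral J. The integrand is 2π-periodic and we integrate over a full period, so shifting θ does not change the value (θ → θ + π/2 turns sin θ into cos θ). Hence
  J = ∫₀^{2π} dθ/(3 + cos θ).
Put z = e^{iθ}: then cos θ = (z + 1/z)/2, dθ = dz/(iz), and z runs once counterclockwise around |z| = 1:
  J = ∮_{|z|=1} 1/(3 + (z + 1/z)/2) · dz/(iz) = (2/i) ∮_{|z|=1} dz/(z^2 + 6*z + 1).
The roots of z^2 + 6*z + 1 are z = (-3 ± sqrt(3^2 - 1^2)), with sqrt(8) = 2*sqrt(2); their product is 1, so only z₊ = -3 + 2*sqrt(2) lies inside the unit circle (z₋ = -3 - 2*sqrt(2) lies outside).
z₊ is a simple zero of q(z) = z^2 + 6*z + 1, so Res(1/q, z₊) = 1/q'(z₊) with q'(z) = 2*z + 6; and q'(z₊) = (z₊ - z₋) = 4*sqrt(2).
Therefore J = (2/i) · 2πi · 1/(4*sqrt(2)) = 2*pi/(2*sqrt(2)) = sqrt(2)*pi/2

Final answer: sqrt(2)*pi/2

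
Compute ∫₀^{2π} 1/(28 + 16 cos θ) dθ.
Let J = ∫₀^{2π} dθ/(28 + 16 cos θ).
Put z = e^{iθ}: then cos θ = (z + 1/z)/2, dθ = dz/(iz), and z runs once counterclockwise around |z| = 1:
  J = ∮_{|z|=1} 1/(28 + 16*(z + 1/z)/2) · dz/(iz) = (2/i) ∮_{|z|=1} dz/(16*z^2 + 56*z + 16).
The roots of 16*z^2 + 56*z + 16 are z = (-28 ± sqrt(28^2 - 16^2))/16, with sqrt(528) = 4*sqrt(33); their product is 1, so only z₊ = -7/4 + sqrt(33)/4 lies inside the unit circle (z₋ = -7/4 - sqrt(33)/4 lies outside).
z₊ is a simple zero of q(z) = 16*z^2 + 56*z + 16, so Res(1/q, z₊) = 1/q'(z₊) with q'(z) = 32*z + 56; and q'(z₊) = 16*(z₊ - z₋) = 8*sqrt(33).
Therefore J = (2/i) · 2πi · 1/(8*sqrt(33)) = 2*pi/(4*sqrt(33)) = sqrt(33)*pi/66

Final answer: sqrt(33)*pi/66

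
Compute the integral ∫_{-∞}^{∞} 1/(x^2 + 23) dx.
Let f(z) = 1/(z^2 + 23). The denominator has no real zeros and deg Q - deg P = 2 ≥ 2, so the integral of f over the upper semicircle |z| = R tends to 0 as R → ∞. Closing the contour in the upper half-plane,
  ∫_{-∞}^{∞} f(x) dx = 2πi · Σ Res(f, z_k)  over the poles with Im z_k > 0.

Zeros of the denominator: z^2 + 23 = 0 gives z = ±sqrt(23)*I.
Upper half-plane: z = sqrt(23)*I (simple).

Each pole is a simple zero of Q(z) = z^2 + 23, so Res(f, z₀) = P(z₀)/Q'(z₀) with P(z) = 1, Q'(z) = 2*z:
  Res(f, sqrt(23)*I) = (1)/(2*sqrt(23)*I) = -sqrt(23)*I/46

∫_{-∞}^{∞} f(x) dx = 2πi · (-sqrt(23)*I/46) = sqrt(23)*pi/23

Final answer: sqrt(23)*pi/23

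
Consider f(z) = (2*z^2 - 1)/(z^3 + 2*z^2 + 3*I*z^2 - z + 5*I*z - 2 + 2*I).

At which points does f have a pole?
The singularities of f are the zeros of the denominator. Factoring,
  z^3 + 2*z^2 + 3*I*z^2 - z + 5*I*z - 2 + 2*I = (z + 1 + I)*(z + 2*I)*(z + 1)
so the candidates are z = -1 - I, z = -2*I, z = -1.

Check the numerator P(z) = 2*z^2 - 1 at each one:
  P(-1 - I) = -1 + 4*I ≠ 0, so z = -1 - I is a (simple) pole.
  P(-2*I) = -9 ≠ 0, so z = -2*I is a (simple) pole.
  P(-1) = 1 ≠ 0, so z = -1 is a (simple) pole.

Poles of f: {-1 - I, -1, -2*I}

Final answer: {-1 - I, -1, -2*I}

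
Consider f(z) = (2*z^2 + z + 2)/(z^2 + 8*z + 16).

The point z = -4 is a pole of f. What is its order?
Factor the denominator:
  z^2 + 8*z + 16 = (z + 4)^2

The numerator P(z) = 2*z^2 + z + 2 has P(-4) = 30 ≠ 0, so no factor of (z + 4) cancels.
Near z = -4 we can therefore write f(z) = g(z)/(z + 4)^2 with g analytic at -4 and g(-4) ≠ 0 (g is just the numerator).

Hence z = -4 is a pole of order 2.

Final answer: 2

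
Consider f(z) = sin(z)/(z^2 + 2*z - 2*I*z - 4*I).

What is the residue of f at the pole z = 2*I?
(1/4 + I/4)*sinh(2)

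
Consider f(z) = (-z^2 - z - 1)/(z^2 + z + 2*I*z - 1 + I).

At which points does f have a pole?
The singularities of f are the zeros of the denominator. Factoring,
  z^2 + z + 2*I*z - 1 + I = (z + 1 + I)*(z + I)
so the candidates are z = -1 - I, z = -I.

Check the numerator P(z) = -z^2 - z - 1 at each one:
  P(-1 - I) = -I ≠ 0, so z = -1 - I is a (simple) pole.
  P(-I) = I ≠ 0, so z = -I is a (simple) pole.

Poles of f: {-1 - I, -I}

Final answer: {-1 - I, -I}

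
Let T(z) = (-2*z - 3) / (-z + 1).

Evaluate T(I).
Substitute z = I:
  numerator:   -2*(I) - 3 = -3 - 2*I
  denominator: -(I) + 1 = 1 - I
T(I) = (-3 - 2*I)/(1 - I); multiplying numerator and denominator by the conjugate 1 + I gives (-1 - 5*I)/2 = -1/2 - 5*I/2

Final answer: -1/2 - 5*I/2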